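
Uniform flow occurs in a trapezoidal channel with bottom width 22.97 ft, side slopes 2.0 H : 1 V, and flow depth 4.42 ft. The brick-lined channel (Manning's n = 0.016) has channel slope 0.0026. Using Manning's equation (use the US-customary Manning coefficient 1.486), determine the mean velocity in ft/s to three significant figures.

A = (b + z·y)·y = (22.97 + 2.0×4.42)×4.42 = 140.6 ft²
P = b + 2y√(1+z²) = 22.97 + 2×4.42×√(1+2.0²) = 42.74 ft
R = A/P = 140.6/42.74 = 3.290 ft
Q = (1.486/n)·A·R^(2/3)·S^(1/2) = (1.486/0.016) × 140.6 × 3.290^(2/3) × 0.0026^(1/2) = 1473 ft³/s
V = Q/A = 1473/140.6 = 10.48 ft/s

10.5 ft/s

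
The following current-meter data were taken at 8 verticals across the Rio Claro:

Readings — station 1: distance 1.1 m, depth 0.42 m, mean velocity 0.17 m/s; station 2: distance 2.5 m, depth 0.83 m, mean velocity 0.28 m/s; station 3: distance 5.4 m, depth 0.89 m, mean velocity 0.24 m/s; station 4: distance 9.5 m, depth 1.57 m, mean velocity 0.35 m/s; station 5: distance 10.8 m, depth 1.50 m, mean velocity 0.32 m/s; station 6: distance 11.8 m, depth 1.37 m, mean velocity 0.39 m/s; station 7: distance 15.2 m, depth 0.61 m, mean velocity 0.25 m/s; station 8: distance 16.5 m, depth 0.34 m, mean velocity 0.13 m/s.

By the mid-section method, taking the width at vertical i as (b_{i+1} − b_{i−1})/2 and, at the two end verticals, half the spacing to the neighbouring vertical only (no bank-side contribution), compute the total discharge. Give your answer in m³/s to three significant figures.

w_1 = (2.5 − 1.1)/2 = 0.7 m; q_1 = 0.17 × 0.42 × 0.7 = 0.04998 m³/s
w_2 = (5.4 − 1.1)/2 = 2.15 m; q_2 = 0.28 × 0.83 × 2.15 = 0.4997 m³/s
w_3 = (9.5 − 2.5)/2 = 3.5 m; q_3 = 0.24 × 0.89 × 3.5 = 0.7476 m³/s
w_4 = (10.8 − 5.4)/2 = 2.7 m; q_4 = 0.35 × 1.57 × 2.7 = 1.484 m³/s
w_5 = (11.8 − 9.5)/2 = 1.15 m; q_5 = 0.32 × 1.50 × 1.15 = 0.5520 m³/s
w_6 = (15.2 − 10.8)/2 = 2.2 m; q_6 = 0.39 × 1.37 × 2.2 = 1.175 m³/s
w_7 = (16.5 − 11.8)/2 = 2.35 m; q_7 = 0.25 × 0.61 × 2.35 = 0.3584 m³/s
w_8 = (16.5 − 15.2)/2 = 0.65 m; q_8 = 0.13 × 0.34 × 0.65 = 0.02873 m³/s
Q = Σ qᵢ = 4.895 m³/s

4.90 m³/s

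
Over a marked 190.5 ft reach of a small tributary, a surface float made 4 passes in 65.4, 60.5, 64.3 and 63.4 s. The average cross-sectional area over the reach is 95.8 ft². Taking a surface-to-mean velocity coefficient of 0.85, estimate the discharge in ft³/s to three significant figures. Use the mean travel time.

245 ft³/s

t̄ = (65.4 + 60.5 + 64.3 + 63.4) / 4 = 63.4 s
v_surface = L / t̄ = 190.5 / 63.4 = 3.005 ft/s
v_mean = 0.85 × 3.005 = 2.554 ft/s
Q = A × v_mean = 95.8 × 2.554 = 244.7 ft³/s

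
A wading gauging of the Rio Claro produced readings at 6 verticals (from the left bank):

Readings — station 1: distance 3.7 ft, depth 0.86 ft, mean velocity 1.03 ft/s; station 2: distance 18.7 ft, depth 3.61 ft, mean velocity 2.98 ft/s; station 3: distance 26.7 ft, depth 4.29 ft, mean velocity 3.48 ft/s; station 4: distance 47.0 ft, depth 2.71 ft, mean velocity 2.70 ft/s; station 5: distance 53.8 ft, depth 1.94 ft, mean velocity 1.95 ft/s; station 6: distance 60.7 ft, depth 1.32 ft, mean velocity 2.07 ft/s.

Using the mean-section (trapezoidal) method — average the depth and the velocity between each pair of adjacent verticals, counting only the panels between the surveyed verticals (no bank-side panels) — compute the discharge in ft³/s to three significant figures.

448 ft³/s

Panel 1-2: Δb = 15 ft, d̄ = (0.86+3.61)/2 = 2.235, v̄ = (1.03+2.98)/2 = 2.005 → q = 15×2.235×2.005 = 67.22 ft³/s
Panel 2-3: Δb = 8 ft, d̄ = (3.61+4.29)/2 = 3.95, v̄ = (2.98+3.48)/2 = 3.23 → q = 8×3.95×3.23 = 102.1 ft³/s
Panel 3-4: Δb = 20.3 ft, d̄ = (4.29+2.71)/2 = 3.5, v̄ = (3.48+2.70)/2 = 3.09 → q = 20.3×3.5×3.09 = 219.5 ft³/s
Panel 4-5: Δb = 6.8 ft, d̄ = (2.71+1.94)/2 = 2.325, v̄ = (2.70+1.95)/2 = 2.325 → q = 6.8×2.325×2.325 = 36.76 ft³/s
Panel 5-6: Δb = 6.9 ft, d̄ = (1.94+1.32)/2 = 1.63, v̄ = (1.95+2.07)/2 = 2.01 → q = 6.9×1.63×2.01 = 22.61 ft³/s
Q = Σ q = 448.2 ft³/s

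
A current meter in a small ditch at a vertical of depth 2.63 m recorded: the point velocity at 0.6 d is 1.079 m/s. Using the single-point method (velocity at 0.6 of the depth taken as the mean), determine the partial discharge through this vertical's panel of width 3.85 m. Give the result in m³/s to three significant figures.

10.9 m³/s

v̄ = v₀.₆ = 1.079 m/s
q = v̄ × d × w = 1.079 × 2.63 × 3.85 = 10.93 m³/s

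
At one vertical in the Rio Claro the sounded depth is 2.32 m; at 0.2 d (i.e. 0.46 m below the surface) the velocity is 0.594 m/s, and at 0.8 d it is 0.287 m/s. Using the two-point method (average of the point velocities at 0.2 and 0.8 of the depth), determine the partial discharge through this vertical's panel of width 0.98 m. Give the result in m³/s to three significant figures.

v̄ = (0.594 + 0.287) / 2 = 0.4405 m/s
q = v̄ × d × w = 0.4405 × 2.32 × 0.98 = 1.002 m³/s

1.00 m³/s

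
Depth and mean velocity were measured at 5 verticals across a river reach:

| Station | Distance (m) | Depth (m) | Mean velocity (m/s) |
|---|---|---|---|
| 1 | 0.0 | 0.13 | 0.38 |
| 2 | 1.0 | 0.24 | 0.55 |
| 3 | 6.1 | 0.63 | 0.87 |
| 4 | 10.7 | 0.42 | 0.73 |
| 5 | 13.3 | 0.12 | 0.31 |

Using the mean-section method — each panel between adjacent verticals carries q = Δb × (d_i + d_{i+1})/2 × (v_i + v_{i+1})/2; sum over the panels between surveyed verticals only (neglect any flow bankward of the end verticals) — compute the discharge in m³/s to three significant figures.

Panel 1-2: Δb = 1 m, d̄ = (0.13+0.24)/2 = 0.185, v̄ = (0.38+0.55)/2 = 0.465 → q = 1×0.185×0.465 = 0.08603 m³/s
Panel 2-3: Δb = 5.1 m, d̄ = (0.24+0.63)/2 = 0.435, v̄ = (0.55+0.87)/2 = 0.71 → q = 5.1×0.435×0.71 = 1.575 m³/s
Panel 3-4: Δb = 4.6 m, d̄ = (0.63+0.42)/2 = 0.525, v̄ = (0.87+0.73)/2 = 0.8 → q = 4.6×0.525×0.8 = 1.932 m³/s
Panel 4-5: Δb = 2.6 m, d̄ = (0.42+0.12)/2 = 0.27, v̄ = (0.73+0.31)/2 = 0.52 → q = 2.6×0.27×0.52 = 0.3650 m³/s
Q = Σ q = 3.958 m³/s

3.96 m³/s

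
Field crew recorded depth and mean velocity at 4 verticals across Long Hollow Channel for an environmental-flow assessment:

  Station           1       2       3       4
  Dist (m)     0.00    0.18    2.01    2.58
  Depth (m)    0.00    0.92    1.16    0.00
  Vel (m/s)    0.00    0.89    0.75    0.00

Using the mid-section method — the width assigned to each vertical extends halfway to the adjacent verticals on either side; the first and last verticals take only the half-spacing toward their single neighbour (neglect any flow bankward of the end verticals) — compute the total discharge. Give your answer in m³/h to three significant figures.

6720 m³/h

w_2 = (2.01 − 0.00)/2 = 1.005 m; q_2 = 0.89 × 0.92 × 1.005 = 0.8229 m³/s
w_3 = (2.58 − 0.18)/2 = 1.2 m; q_3 = 0.75 × 1.16 × 1.2 = 1.044 m³/s
Stations 1, 4 contribute zero (depth or velocity is 0).
Q = Σ qᵢ = 1.867 m³/s
= 1.867 × 3600 = 6721 m³/h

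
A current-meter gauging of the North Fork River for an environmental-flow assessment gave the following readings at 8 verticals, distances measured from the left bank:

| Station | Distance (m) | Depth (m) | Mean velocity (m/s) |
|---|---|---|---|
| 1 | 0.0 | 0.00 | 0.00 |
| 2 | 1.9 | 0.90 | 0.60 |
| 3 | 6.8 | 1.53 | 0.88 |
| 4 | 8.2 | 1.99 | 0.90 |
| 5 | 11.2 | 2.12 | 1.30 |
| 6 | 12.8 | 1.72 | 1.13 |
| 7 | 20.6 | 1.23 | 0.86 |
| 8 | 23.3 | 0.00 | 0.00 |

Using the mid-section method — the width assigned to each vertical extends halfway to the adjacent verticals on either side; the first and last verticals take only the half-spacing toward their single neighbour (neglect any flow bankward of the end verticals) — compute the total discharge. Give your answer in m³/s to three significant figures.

w_2 = (6.8 − 0.0)/2 = 3.4 m; q_2 = 0.60 × 0.90 × 3.4 = 1.836 m³/s
w_3 = (8.2 − 1.9)/2 = 3.15 m; q_3 = 0.88 × 1.53 × 3.15 = 4.241 m³/s
w_4 = (11.2 − 6.8)/2 = 2.2 m; q_4 = 0.90 × 1.99 × 2.2 = 3.940 m³/s
w_5 = (12.8 − 8.2)/2 = 2.3 m; q_5 = 1.30 × 2.12 × 2.3 = 6.339 m³/s
w_6 = (20.6 − 11.2)/2 = 4.7 m; q_6 = 1.13 × 1.72 × 4.7 = 9.135 m³/s
w_7 = (23.3 − 12.8)/2 = 5.25 m; q_7 = 0.86 × 1.23 × 5.25 = 5.553 m³/s
Stations 1, 8 contribute zero (depth or velocity is 0).
Q = Σ qᵢ = 31.04 m³/s

31.0 m³/s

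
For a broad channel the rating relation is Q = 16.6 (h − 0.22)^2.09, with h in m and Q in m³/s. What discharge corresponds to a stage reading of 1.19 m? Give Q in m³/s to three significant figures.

15.6 m³/s

Q = 16.6 × (1.19 − 0.22)^2.09 = 16.6 × 0.97^2.09 = 15.58 m³/s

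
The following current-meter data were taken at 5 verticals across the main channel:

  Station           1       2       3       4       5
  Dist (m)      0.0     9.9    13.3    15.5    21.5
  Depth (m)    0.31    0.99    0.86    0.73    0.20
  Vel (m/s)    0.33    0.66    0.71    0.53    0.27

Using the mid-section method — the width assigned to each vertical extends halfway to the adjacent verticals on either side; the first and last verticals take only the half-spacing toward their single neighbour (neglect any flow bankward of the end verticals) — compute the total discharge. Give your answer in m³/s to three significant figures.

w_1 = (9.9 − 0.0)/2 = 4.95 m; q_1 = 0.33 × 0.31 × 4.95 = 0.5064 m³/s
w_2 = (13.3 − 0.0)/2 = 6.65 m; q_2 = 0.66 × 0.99 × 6.65 = 4.345 m³/s
w_3 = (15.5 − 9.9)/2 = 2.8 m; q_3 = 0.71 × 0.86 × 2.8 = 1.710 m³/s
w_4 = (21.5 − 13.3)/2 = 4.1 m; q_4 = 0.53 × 0.73 × 4.1 = 1.586 m³/s
w_5 = (21.5 − 15.5)/2 = 3 m; q_5 = 0.27 × 0.20 × 3 = 0.1620 m³/s
Q = Σ qᵢ = 8.309 m³/s

8.31 m³/s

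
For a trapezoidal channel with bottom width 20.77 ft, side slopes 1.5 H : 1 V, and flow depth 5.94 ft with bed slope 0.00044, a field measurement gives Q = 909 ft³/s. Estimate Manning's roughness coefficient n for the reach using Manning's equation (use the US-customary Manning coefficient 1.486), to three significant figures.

0.0157

A = (b + z·y)·y = (20.77 + 1.5×5.94)×5.94 = 176.3 ft²
P = b + 2y√(1+z²) = 20.77 + 2×5.94×√(1+1.5²) = 42.19 ft
R = A/P = 176.3/42.19 = 4.179 ft
n = (1.486/Q)·A·R^(2/3)·S^(1/2) = (1.486/909) × 176.3 × 2.594 × 0.02098 = 0.01568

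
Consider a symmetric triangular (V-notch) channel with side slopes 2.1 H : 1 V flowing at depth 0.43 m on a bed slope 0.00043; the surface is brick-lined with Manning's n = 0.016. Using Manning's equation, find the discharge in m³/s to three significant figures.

A = z·y² = 2.1×0.43² = 0.3883 m²
P = 2y√(1+z²) = 2×0.43×√(1+2.1²) = 2.000 m
R = A/P = 0.3883/2.000 = 0.1941 m
Q = (1/n)·A·R^(2/3)·S^(1/2) = (1/0.016) × 0.3883 × 0.1941^(2/3) × 0.00043^(1/2) = 0.1687 m³/s

0.169 m³/s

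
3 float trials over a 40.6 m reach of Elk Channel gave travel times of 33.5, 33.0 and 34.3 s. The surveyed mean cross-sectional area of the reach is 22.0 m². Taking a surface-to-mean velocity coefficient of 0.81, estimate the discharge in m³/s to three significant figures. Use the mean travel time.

t̄ = (33.5 + 33.0 + 34.3) / 3 = 33.6 s
v_surface = L / t̄ = 40.6 / 33.6 = 1.208 m/s
v_mean = 0.81 × 1.208 = 0.9788 m/s
Q = A × v_mean = 22.0 × 0.9788 = 21.53 m³/s

21.5 m³/s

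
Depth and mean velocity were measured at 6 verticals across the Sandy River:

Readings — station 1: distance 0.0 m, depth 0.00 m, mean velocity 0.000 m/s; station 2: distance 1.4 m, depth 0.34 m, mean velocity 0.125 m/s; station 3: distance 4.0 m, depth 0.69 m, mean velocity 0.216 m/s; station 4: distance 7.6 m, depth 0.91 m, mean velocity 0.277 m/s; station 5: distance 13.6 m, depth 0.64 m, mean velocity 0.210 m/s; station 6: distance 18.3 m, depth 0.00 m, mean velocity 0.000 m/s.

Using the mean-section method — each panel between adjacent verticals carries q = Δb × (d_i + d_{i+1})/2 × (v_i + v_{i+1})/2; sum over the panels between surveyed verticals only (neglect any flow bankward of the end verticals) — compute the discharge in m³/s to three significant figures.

Panel 1-2: Δb = 1.4 m, d̄ = (0.00+0.34)/2 = 0.17, v̄ = (0.000+0.125)/2 = 0.0625 → q = 1.4×0.17×0.0625 = 0.01488 m³/s
Panel 2-3: Δb = 2.6 m, d̄ = (0.34+0.69)/2 = 0.515, v̄ = (0.125+0.216)/2 = 0.1705 → q = 2.6×0.515×0.1705 = 0.2283 m³/s
Panel 3-4: Δb = 3.6 m, d̄ = (0.69+0.91)/2 = 0.8, v̄ = (0.216+0.277)/2 = 0.2465 → q = 3.6×0.8×0.2465 = 0.7099 m³/s
Panel 4-5: Δb = 6 m, d̄ = (0.91+0.64)/2 = 0.775, v̄ = (0.277+0.210)/2 = 0.2435 → q = 6×0.775×0.2435 = 1.132 m³/s
Panel 5-6: Δb = 4.7 m, d̄ = (0.64+0.00)/2 = 0.32, v̄ = (0.210+0.000)/2 = 0.105 → q = 4.7×0.32×0.105 = 0.1579 m³/s
Q = Σ q = 2.243 m³/s

2.24 m³/s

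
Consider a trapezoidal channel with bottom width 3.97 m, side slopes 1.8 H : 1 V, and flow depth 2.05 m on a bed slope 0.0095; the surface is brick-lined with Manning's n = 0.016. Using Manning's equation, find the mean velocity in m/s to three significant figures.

7.13 m/s

A = (b + z·y)·y = (3.97 + 1.8×2.05)×2.05 = 15.70 m²
P = b + 2y√(1+z²) = 3.97 + 2×2.05×√(1+1.8²) = 12.41 m
R = A/P = 15.70/12.41 = 1.265 m
Q = (1/n)·A·R^(2/3)·S^(1/2) = (1/0.016) × 15.70 × 1.265^(2/3) × 0.0095^(1/2) = 111.9 m³/s
V = Q/A = 111.9/15.70 = 7.126 m/s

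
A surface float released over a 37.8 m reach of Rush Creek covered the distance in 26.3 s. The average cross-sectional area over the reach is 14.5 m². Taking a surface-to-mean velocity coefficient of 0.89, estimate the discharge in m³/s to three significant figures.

18.5 m³/s

v_surface = L / t̄ = 37.8 / 26.3 = 1.437 m/s
v_mean = 0.89 × 1.437 = 1.279 m/s
Q = A × v_mean = 14.5 × 1.279 = 18.55 m³/s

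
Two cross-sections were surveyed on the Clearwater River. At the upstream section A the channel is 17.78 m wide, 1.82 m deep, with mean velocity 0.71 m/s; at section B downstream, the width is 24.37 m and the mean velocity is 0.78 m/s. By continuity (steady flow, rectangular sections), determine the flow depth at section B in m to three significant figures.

Q = A₁V₁ = (17.78×1.82) × 0.71 = 22.98 m³/s
d₂ = Q/(b₂ V₂) = 22.98/(24.37×0.78) = 1.209 m

1.21 m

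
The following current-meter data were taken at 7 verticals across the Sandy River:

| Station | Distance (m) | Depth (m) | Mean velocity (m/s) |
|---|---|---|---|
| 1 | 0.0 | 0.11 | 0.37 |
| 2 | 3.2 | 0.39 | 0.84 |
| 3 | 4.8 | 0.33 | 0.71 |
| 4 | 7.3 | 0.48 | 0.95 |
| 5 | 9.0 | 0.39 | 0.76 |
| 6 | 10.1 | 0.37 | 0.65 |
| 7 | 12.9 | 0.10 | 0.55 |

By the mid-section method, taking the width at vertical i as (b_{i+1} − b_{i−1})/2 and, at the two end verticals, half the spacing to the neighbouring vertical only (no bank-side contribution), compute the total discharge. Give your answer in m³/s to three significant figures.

3.25 m³/s

w_1 = (3.2 − 0.0)/2 = 1.6 m; q_1 = 0.37 × 0.11 × 1.6 = 0.06512 m³/s
w_2 = (4.8 − 0.0)/2 = 2.4 m; q_2 = 0.84 × 0.39 × 2.4 = 0.7862 m³/s
w_3 = (7.3 − 3.2)/2 = 2.05 m; q_3 = 0.71 × 0.33 × 2.05 = 0.4803 m³/s
w_4 = (9.0 − 4.8)/2 = 2.1 m; q_4 = 0.95 × 0.48 × 2.1 = 0.9576 m³/s
w_5 = (10.1 − 7.3)/2 = 1.4 m; q_5 = 0.76 × 0.39 × 1.4 = 0.4150 m³/s
w_6 = (12.9 − 9.0)/2 = 1.95 m; q_6 = 0.65 × 0.37 × 1.95 = 0.4690 m³/s
w_7 = (12.9 − 10.1)/2 = 1.4 m; q_7 = 0.55 × 0.10 × 1.4 = 0.07700 m³/s
Q = Σ qᵢ = 3.250 m³/s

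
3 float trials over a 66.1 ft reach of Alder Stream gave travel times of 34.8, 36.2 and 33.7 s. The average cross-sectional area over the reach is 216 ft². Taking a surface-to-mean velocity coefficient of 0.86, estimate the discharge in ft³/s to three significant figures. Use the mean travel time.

352 ft³/s

t̄ = (34.8 + 36.2 + 33.7) / 3 = 34.9 s
v_surface = L / t̄ = 66.1 / 34.9 = 1.894 ft/s
v_mean = 0.86 × 1.894 = 1.629 ft/s
Q = A × v_mean = 216 × 1.629 = 351.8 ft³/s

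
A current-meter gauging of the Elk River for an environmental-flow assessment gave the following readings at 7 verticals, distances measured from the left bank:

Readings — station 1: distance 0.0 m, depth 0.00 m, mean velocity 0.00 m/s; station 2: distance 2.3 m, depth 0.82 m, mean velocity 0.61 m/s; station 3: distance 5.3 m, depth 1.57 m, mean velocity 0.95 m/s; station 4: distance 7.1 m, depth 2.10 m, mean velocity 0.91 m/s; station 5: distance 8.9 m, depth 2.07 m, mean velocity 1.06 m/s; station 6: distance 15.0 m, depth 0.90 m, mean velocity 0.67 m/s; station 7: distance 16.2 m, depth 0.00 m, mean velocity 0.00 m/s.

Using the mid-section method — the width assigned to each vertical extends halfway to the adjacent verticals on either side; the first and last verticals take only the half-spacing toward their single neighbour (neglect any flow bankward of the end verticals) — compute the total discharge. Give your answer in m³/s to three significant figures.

19.2 m³/s

w_2 = (5.3 − 0.0)/2 = 2.65 m; q_2 = 0.61 × 0.82 × 2.65 = 1.326 m³/s
w_3 = (7.1 − 2.3)/2 = 2.4 m; q_3 = 0.95 × 1.57 × 2.4 = 3.580 m³/s
w_4 = (8.9 − 5.3)/2 = 1.8 m; q_4 = 0.91 × 2.10 × 1.8 = 3.440 m³/s
w_5 = (15.0 − 7.1)/2 = 3.95 m; q_5 = 1.06 × 2.07 × 3.95 = 8.667 m³/s
w_6 = (16.2 − 8.9)/2 = 3.65 m; q_6 = 0.67 × 0.90 × 3.65 = 2.201 m³/s
Stations 1, 7 contribute zero (depth or velocity is 0).
Q = Σ qᵢ = 19.21 m³/s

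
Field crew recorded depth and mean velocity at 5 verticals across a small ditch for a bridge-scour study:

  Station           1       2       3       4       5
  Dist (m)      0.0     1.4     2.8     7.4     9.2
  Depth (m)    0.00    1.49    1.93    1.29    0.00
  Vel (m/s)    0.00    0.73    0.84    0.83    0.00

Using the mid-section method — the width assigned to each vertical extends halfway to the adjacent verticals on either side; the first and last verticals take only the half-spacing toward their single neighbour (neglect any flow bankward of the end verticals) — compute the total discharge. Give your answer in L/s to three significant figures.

w_2 = (2.8 − 0.0)/2 = 1.4 m; q_2 = 0.73 × 1.49 × 1.4 = 1.523 m³/s
w_3 = (7.4 − 1.4)/2 = 3 m; q_3 = 0.84 × 1.93 × 3 = 4.864 m³/s
w_4 = (9.2 − 2.8)/2 = 3.2 m; q_4 = 0.83 × 1.29 × 3.2 = 3.426 m³/s
Stations 1, 5 contribute zero (depth or velocity is 0).
Q = Σ qᵢ = 9.813 m³/s
= 9.813 × 1000 = 9813 L/s

9810 L/s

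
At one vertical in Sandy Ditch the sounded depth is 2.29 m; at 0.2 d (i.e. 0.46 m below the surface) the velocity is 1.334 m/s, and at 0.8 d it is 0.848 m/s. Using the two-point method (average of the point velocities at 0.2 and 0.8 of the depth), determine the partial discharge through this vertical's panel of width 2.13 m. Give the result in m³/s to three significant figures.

v̄ = (1.334 + 0.848) / 2 = 1.091 m/s
q = v̄ × d × w = 1.091 × 2.29 × 2.13 = 5.322 m³/s

5.32 m³/s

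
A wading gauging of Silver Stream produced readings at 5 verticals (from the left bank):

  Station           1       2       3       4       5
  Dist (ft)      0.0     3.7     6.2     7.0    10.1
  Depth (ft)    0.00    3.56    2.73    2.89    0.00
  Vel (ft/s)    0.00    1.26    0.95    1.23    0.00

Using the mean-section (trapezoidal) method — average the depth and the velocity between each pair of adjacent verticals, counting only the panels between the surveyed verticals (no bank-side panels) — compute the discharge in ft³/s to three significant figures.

18.0 ft³/s

Panel 1-2: Δb = 3.7 ft, d̄ = (0.00+3.56)/2 = 1.78, v̄ = (0.00+1.26)/2 = 0.63 → q = 3.7×1.78×0.63 = 4.149 ft³/s
Panel 2-3: Δb = 2.5 ft, d̄ = (3.56+2.73)/2 = 3.145, v̄ = (1.26+0.95)/2 = 1.105 → q = 2.5×3.145×1.105 = 8.688 ft³/s
Panel 3-4: Δb = 0.8 ft, d̄ = (2.73+2.89)/2 = 2.81, v̄ = (0.95+1.23)/2 = 1.09 → q = 0.8×2.81×1.09 = 2.450 ft³/s
Panel 4-5: Δb = 3.1 ft, d̄ = (2.89+0.00)/2 = 1.445, v̄ = (1.23+0.00)/2 = 0.615 → q = 3.1×1.445×0.615 = 2.755 ft³/s
Q = Σ q = 18.04 ft³/s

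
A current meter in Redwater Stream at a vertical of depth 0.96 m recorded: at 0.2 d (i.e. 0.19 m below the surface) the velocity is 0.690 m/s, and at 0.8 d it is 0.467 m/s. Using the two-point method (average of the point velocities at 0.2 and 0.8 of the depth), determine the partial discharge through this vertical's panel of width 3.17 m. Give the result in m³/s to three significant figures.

v̄ = (0.690 + 0.467) / 2 = 0.5785 m/s
q = v̄ × d × w = 0.5785 × 0.96 × 3.17 = 1.760 m³/s

1.76 m³/s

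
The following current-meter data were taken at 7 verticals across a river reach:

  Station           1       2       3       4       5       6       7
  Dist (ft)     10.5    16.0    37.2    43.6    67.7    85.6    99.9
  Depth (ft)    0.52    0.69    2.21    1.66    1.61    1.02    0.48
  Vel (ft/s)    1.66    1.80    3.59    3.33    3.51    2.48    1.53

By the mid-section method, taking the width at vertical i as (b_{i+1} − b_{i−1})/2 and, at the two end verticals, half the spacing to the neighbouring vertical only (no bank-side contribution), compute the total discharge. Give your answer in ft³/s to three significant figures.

377 ft³/s

w_1 = (16.0 − 10.5)/2 = 2.75 ft; q_1 = 1.66 × 0.52 × 2.75 = 2.374 ft³/s
w_2 = (37.2 − 10.5)/2 = 13.35 ft; q_2 = 1.80 × 0.69 × 13.35 = 16.58 ft³/s
w_3 = (43.6 − 16.0)/2 = 13.8 ft; q_3 = 3.59 × 2.21 × 13.8 = 109.5 ft³/s
w_4 = (67.7 − 37.2)/2 = 15.25 ft; q_4 = 3.33 × 1.66 × 15.25 = 84.30 ft³/s
w_5 = (85.6 − 43.6)/2 = 21 ft; q_5 = 3.51 × 1.61 × 21 = 118.7 ft³/s
w_6 = (99.9 − 67.7)/2 = 16.1 ft; q_6 = 2.48 × 1.02 × 16.1 = 40.73 ft³/s
w_7 = (99.9 − 85.6)/2 = 7.15 ft; q_7 = 1.53 × 0.48 × 7.15 = 5.251 ft³/s
Q = Σ qᵢ = 377.4 ft³/s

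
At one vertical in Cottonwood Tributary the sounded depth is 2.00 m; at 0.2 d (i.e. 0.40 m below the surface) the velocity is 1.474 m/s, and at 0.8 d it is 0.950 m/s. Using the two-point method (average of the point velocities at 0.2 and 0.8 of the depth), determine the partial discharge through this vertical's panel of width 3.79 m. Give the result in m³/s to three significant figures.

v̄ = (1.474 + 0.950) / 2 = 1.212 m/s
q = v̄ × d × w = 1.212 × 2.00 × 3.79 = 9.187 m³/s

9.19 m³/s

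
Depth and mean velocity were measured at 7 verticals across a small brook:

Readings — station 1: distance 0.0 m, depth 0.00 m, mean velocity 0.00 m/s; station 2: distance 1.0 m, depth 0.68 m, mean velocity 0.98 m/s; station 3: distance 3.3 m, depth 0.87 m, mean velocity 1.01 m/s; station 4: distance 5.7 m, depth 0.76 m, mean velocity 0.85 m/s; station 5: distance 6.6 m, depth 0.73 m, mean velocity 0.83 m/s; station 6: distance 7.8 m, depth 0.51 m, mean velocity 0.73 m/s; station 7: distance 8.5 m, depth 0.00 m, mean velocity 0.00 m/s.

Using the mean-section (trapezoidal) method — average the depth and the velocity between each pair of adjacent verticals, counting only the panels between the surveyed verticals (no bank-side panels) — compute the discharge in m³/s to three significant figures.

Panel 1-2: Δb = 1 m, d̄ = (0.00+0.68)/2 = 0.34, v̄ = (0.00+0.98)/2 = 0.49 → q = 1×0.34×0.49 = 0.1666 m³/s
Panel 2-3: Δb = 2.3 m, d̄ = (0.68+0.87)/2 = 0.775, v̄ = (0.98+1.01)/2 = 0.995 → q = 2.3×0.775×0.995 = 1.774 m³/s
Panel 3-4: Δb = 2.4 m, d̄ = (0.87+0.76)/2 = 0.815, v̄ = (1.01+0.85)/2 = 0.93 → q = 2.4×0.815×0.93 = 1.819 m³/s
Panel 4-5: Δb = 0.9 m, d̄ = (0.76+0.73)/2 = 0.745, v̄ = (0.85+0.83)/2 = 0.84 → q = 0.9×0.745×0.84 = 0.5632 m³/s
Panel 5-6: Δb = 1.2 m, d̄ = (0.73+0.51)/2 = 0.62, v̄ = (0.83+0.73)/2 = 0.78 → q = 1.2×0.62×0.78 = 0.5803 m³/s
Panel 6-7: Δb = 0.7 m, d̄ = (0.51+0.00)/2 = 0.255, v̄ = (0.73+0.00)/2 = 0.365 → q = 0.7×0.255×0.365 = 0.06515 m³/s
Q = Σ q = 4.968 m³/s

4.97 m³/s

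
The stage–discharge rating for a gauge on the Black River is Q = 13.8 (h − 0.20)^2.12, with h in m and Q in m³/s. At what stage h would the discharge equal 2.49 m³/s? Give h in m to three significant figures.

h − h₀ = (Q/C)^(1/b) = (2.49/13.8)^(1/2.12) = 0.4459 m
h = 0.20 + 0.4459 = 0.6459 m

0.646 m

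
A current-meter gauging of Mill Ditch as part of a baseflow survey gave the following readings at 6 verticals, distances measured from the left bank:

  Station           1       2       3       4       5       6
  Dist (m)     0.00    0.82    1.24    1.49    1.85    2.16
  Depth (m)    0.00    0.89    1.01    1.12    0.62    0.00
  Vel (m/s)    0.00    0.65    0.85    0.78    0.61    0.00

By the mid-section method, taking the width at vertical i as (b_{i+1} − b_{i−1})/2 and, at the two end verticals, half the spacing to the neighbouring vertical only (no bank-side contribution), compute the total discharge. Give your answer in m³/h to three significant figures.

3740 m³/h

w_2 = (1.24 − 0.00)/2 = 0.62 m; q_2 = 0.65 × 0.89 × 0.62 = 0.3587 m³/s
w_3 = (1.49 − 0.82)/2 = 0.335 m; q_3 = 0.85 × 1.01 × 0.335 = 0.2876 m³/s
w_4 = (1.85 − 1.24)/2 = 0.305 m; q_4 = 0.78 × 1.12 × 0.305 = 0.2664 m³/s
w_5 = (2.16 − 1.49)/2 = 0.335 m; q_5 = 0.61 × 0.62 × 0.335 = 0.1267 m³/s
Stations 1, 6 contribute zero (depth or velocity is 0).
Q = Σ qᵢ = 1.039 m³/s
= 1.039 × 3600 = 3742 m³/h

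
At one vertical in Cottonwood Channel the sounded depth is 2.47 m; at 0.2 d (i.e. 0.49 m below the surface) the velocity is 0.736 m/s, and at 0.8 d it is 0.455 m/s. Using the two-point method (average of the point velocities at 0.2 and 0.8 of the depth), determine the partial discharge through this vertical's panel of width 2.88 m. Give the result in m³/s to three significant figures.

4.24 m³/s

v̄ = (0.736 + 0.455) / 2 = 0.5955 m/s
q = v̄ × d × w = 0.5955 × 2.47 × 2.88 = 4.236 m³/s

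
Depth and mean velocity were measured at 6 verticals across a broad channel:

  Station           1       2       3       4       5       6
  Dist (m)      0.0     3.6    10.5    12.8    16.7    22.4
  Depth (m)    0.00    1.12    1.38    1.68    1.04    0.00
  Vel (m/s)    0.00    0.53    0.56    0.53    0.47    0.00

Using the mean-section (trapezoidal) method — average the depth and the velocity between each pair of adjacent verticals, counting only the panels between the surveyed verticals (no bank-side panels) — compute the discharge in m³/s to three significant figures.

Panel 1-2: Δb = 3.6 m, d̄ = (0.00+1.12)/2 = 0.56, v̄ = (0.00+0.53)/2 = 0.265 → q = 3.6×0.56×0.265 = 0.5342 m³/s
Panel 2-3: Δb = 6.9 m, d̄ = (1.12+1.38)/2 = 1.25, v̄ = (0.53+0.56)/2 = 0.545 → q = 6.9×1.25×0.545 = 4.701 m³/s
Panel 3-4: Δb = 2.3 m, d̄ = (1.38+1.68)/2 = 1.53, v̄ = (0.56+0.53)/2 = 0.545 → q = 2.3×1.53×0.545 = 1.918 m³/s
Panel 4-5: Δb = 3.9 m, d̄ = (1.68+1.04)/2 = 1.36, v̄ = (0.53+0.47)/2 = 0.5 → q = 3.9×1.36×0.5 = 2.652 m³/s
Panel 5-6: Δb = 5.7 m, d̄ = (1.04+0.00)/2 = 0.52, v̄ = (0.47+0.00)/2 = 0.235 → q = 5.7×0.52×0.235 = 0.6965 m³/s
Q = Σ q = 10.50 m³/s

10.5 m³/s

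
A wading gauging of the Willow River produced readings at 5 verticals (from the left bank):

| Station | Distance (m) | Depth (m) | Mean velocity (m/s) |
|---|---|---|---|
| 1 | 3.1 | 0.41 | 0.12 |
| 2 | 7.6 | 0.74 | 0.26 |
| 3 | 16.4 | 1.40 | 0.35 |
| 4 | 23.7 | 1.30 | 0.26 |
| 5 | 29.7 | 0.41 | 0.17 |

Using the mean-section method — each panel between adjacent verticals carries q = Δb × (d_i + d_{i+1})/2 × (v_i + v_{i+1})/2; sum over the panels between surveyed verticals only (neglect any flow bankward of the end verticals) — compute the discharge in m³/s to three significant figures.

Panel 1-2: Δb = 4.5 m, d̄ = (0.41+0.74)/2 = 0.575, v̄ = (0.12+0.26)/2 = 0.19 → q = 4.5×0.575×0.19 = 0.4916 m³/s
Panel 2-3: Δb = 8.8 m, d̄ = (0.74+1.40)/2 = 1.07, v̄ = (0.26+0.35)/2 = 0.305 → q = 8.8×1.07×0.305 = 2.872 m³/s
Panel 3-4: Δb = 7.3 m, d̄ = (1.40+1.30)/2 = 1.35, v̄ = (0.35+0.26)/2 = 0.305 → q = 7.3×1.35×0.305 = 3.006 m³/s
Panel 4-5: Δb = 6 m, d̄ = (1.30+0.41)/2 = 0.855, v̄ = (0.26+0.17)/2 = 0.215 → q = 6×0.855×0.215 = 1.103 m³/s
Q = Σ q = 7.472 m³/s

7.47 m³/s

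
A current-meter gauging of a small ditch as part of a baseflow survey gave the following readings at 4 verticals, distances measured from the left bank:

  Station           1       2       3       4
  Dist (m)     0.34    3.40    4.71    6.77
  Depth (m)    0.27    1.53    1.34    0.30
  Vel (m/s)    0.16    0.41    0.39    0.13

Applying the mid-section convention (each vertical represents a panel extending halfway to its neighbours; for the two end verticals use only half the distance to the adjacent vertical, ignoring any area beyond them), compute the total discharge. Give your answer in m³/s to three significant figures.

2.36 m³/s

w_1 = (3.40 − 0.34)/2 = 1.53 m; q_1 = 0.16 × 0.27 × 1.53 = 0.06610 m³/s
w_2 = (4.71 − 0.34)/2 = 2.185 m; q_2 = 0.41 × 1.53 × 2.185 = 1.371 m³/s
w_3 = (6.77 − 3.40)/2 = 1.685 m; q_3 = 0.39 × 1.34 × 1.685 = 0.8806 m³/s
w_4 = (6.77 − 4.71)/2 = 1.03 m; q_4 = 0.13 × 0.30 × 1.03 = 0.04017 m³/s
Q = Σ qᵢ = 2.357 m³/s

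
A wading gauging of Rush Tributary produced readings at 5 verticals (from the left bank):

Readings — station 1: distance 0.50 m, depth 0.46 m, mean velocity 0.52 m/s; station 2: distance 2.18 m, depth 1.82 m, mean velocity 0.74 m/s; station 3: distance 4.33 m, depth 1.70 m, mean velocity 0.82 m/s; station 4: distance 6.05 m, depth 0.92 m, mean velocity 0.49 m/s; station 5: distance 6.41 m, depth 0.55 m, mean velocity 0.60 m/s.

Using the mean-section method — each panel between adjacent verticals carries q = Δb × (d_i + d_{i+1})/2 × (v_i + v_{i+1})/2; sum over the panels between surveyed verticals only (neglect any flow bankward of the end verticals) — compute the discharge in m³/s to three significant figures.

Panel 1-2: Δb = 1.68 m, d̄ = (0.46+1.82)/2 = 1.14, v̄ = (0.52+0.74)/2 = 0.63 → q = 1.68×1.14×0.63 = 1.207 m³/s
Panel 2-3: Δb = 2.15 m, d̄ = (1.82+1.70)/2 = 1.76, v̄ = (0.74+0.82)/2 = 0.78 → q = 2.15×1.76×0.78 = 2.952 m³/s
Panel 3-4: Δb = 1.72 m, d̄ = (1.70+0.92)/2 = 1.31, v̄ = (0.82+0.49)/2 = 0.655 → q = 1.72×1.31×0.655 = 1.476 m³/s
Panel 4-5: Δb = 0.36 m, d̄ = (0.92+0.55)/2 = 0.735, v̄ = (0.49+0.60)/2 = 0.545 → q = 0.36×0.735×0.545 = 0.1442 m³/s
Q = Σ q = 5.778 m³/s

5.78 m³/s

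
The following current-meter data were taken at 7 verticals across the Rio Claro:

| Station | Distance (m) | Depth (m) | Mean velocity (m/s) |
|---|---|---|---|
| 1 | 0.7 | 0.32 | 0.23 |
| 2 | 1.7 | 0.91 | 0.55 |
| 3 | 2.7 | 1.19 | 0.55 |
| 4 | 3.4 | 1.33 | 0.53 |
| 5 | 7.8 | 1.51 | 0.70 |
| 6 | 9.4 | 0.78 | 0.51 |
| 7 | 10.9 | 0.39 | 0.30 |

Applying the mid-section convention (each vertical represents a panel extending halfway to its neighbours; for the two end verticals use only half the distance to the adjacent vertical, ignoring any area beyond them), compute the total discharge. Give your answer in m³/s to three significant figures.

6.77 m³/s

w_1 = (1.7 − 0.7)/2 = 0.5 m; q_1 = 0.23 × 0.32 × 0.5 = 0.03680 m³/s
w_2 = (2.7 − 0.7)/2 = 1 m; q_2 = 0.55 × 0.91 × 1 = 0.5005 m³/s
w_3 = (3.4 − 1.7)/2 = 0.85 m; q_3 = 0.55 × 1.19 × 0.85 = 0.5563 m³/s
w_4 = (7.8 − 2.7)/2 = 2.55 m; q_4 = 0.53 × 1.33 × 2.55 = 1.797 m³/s
w_5 = (9.4 − 3.4)/2 = 3 m; q_5 = 0.70 × 1.51 × 3 = 3.171 m³/s
w_6 = (10.9 − 7.8)/2 = 1.55 m; q_6 = 0.51 × 0.78 × 1.55 = 0.6166 m³/s
w_7 = (10.9 − 9.4)/2 = 0.75 m; q_7 = 0.30 × 0.39 × 0.75 = 0.08775 m³/s
Q = Σ qᵢ = 6.766 m³/s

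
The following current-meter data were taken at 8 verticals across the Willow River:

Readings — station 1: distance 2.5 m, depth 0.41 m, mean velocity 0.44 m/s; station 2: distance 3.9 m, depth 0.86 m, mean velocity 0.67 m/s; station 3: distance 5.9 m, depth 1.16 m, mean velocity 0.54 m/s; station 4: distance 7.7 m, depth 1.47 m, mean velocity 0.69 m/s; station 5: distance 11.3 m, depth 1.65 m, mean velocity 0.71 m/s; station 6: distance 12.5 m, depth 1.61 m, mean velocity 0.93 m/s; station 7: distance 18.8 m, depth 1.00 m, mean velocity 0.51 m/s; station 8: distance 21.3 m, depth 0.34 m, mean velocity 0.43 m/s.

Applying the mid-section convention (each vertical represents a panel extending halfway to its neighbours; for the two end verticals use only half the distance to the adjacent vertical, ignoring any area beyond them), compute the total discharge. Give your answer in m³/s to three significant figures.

15.9 m³/s

w_1 = (3.9 − 2.5)/2 = 0.7 m; q_1 = 0.44 × 0.41 × 0.7 = 0.1263 m³/s
w_2 = (5.9 − 2.5)/2 = 1.7 m; q_2 = 0.67 × 0.86 × 1.7 = 0.9795 m³/s
w_3 = (7.7 − 3.9)/2 = 1.9 m; q_3 = 0.54 × 1.16 × 1.9 = 1.190 m³/s
w_4 = (11.3 − 5.9)/2 = 2.7 m; q_4 = 0.69 × 1.47 × 2.7 = 2.739 m³/s
w_5 = (12.5 − 7.7)/2 = 2.4 m; q_5 = 0.71 × 1.65 × 2.4 = 2.812 m³/s
w_6 = (18.8 − 11.3)/2 = 3.75 m; q_6 = 0.93 × 1.61 × 3.75 = 5.615 m³/s
w_7 = (21.3 − 12.5)/2 = 4.4 m; q_7 = 0.51 × 1.00 × 4.4 = 2.244 m³/s
w_8 = (21.3 − 18.8)/2 = 1.25 m; q_8 = 0.43 × 0.34 × 1.25 = 0.1828 m³/s
Q = Σ qᵢ = 15.89 m³/s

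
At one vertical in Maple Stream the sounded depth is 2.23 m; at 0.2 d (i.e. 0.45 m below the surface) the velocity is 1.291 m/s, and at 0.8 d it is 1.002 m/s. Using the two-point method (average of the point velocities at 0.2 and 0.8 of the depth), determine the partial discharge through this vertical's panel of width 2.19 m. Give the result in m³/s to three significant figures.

5.60 m³/s

v̄ = (1.291 + 1.002) / 2 = 1.147 m/s
q = v̄ × d × w = 1.147 × 2.23 × 2.19 = 5.599 m³/s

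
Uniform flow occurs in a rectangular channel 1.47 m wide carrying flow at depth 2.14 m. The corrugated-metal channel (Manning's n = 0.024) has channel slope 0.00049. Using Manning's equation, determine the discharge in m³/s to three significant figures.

1.94 m³/s

A = b·y = 1.47 × 2.14 = 3.146 m²
P = b + 2y = 1.47 + 2×2.14 = 5.750 m
R = A/P = 3.146/5.750 = 0.5471 m
Q = (1/n)·A·R^(2/3)·S^(1/2) = (1/0.024) × 3.146 × 0.5471^(2/3) × 0.00049^(1/2) = 1.941 m³/s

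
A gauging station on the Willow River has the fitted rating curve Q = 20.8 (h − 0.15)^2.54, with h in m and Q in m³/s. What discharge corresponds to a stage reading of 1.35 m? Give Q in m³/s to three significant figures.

Q = 20.8 × (1.35 − 0.15)^2.54 = 20.8 × 1.2^2.54 = 33.05 m³/s

33.1 m³/s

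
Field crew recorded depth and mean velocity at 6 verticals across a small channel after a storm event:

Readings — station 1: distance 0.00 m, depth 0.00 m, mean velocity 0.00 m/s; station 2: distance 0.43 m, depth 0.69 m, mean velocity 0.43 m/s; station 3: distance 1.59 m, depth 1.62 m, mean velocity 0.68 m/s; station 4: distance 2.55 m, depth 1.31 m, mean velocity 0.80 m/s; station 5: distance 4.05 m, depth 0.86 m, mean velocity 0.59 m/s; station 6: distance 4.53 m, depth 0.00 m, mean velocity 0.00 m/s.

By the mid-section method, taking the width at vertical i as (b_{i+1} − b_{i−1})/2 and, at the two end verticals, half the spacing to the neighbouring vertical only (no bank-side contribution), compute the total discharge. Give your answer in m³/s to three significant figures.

3.19 m³/s

w_2 = (1.59 − 0.00)/2 = 0.795 m; q_2 = 0.43 × 0.69 × 0.795 = 0.2359 m³/s
w_3 = (2.55 − 0.43)/2 = 1.06 m; q_3 = 0.68 × 1.62 × 1.06 = 1.168 m³/s
w_4 = (4.05 − 1.59)/2 = 1.23 m; q_4 = 0.80 × 1.31 × 1.23 = 1.289 m³/s
w_5 = (4.53 − 2.55)/2 = 0.99 m; q_5 = 0.59 × 0.86 × 0.99 = 0.5023 m³/s
Stations 1, 6 contribute zero (depth or velocity is 0).
Q = Σ qᵢ = 3.195 m³/s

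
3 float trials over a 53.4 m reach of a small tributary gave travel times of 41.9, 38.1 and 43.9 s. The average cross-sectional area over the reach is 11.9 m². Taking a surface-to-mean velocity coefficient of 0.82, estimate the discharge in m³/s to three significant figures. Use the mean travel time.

12.6 m³/s

t̄ = (41.9 + 38.1 + 43.9) / 3 = 41.3 s
v_surface = L / t̄ = 53.4 / 41.3 = 1.293 m/s
v_mean = 0.82 × 1.293 = 1.060 m/s
Q = A × v_mean = 11.9 × 1.060 = 12.62 m³/s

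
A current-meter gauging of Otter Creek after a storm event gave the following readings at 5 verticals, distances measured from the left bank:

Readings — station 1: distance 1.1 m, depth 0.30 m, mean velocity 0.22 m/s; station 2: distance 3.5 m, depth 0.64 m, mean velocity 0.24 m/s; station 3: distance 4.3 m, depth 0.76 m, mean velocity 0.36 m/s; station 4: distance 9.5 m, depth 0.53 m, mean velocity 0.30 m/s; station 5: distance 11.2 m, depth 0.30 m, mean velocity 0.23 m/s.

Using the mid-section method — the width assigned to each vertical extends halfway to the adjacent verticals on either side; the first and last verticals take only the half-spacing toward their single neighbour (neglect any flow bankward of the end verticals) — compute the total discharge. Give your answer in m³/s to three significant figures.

w_1 = (3.5 − 1.1)/2 = 1.2 m; q_1 = 0.22 × 0.30 × 1.2 = 0.07920 m³/s
w_2 = (4.3 − 1.1)/2 = 1.6 m; q_2 = 0.24 × 0.64 × 1.6 = 0.2458 m³/s
w_3 = (9.5 − 3.5)/2 = 3 m; q_3 = 0.36 × 0.76 × 3 = 0.8208 m³/s
w_4 = (11.2 − 4.3)/2 = 3.45 m; q_4 = 0.30 × 0.53 × 3.45 = 0.5486 m³/s
w_5 = (11.2 − 9.5)/2 = 0.85 m; q_5 = 0.23 × 0.30 × 0.85 = 0.05865 m³/s
Q = Σ qᵢ = 1.753 m³/s

1.75 m³/s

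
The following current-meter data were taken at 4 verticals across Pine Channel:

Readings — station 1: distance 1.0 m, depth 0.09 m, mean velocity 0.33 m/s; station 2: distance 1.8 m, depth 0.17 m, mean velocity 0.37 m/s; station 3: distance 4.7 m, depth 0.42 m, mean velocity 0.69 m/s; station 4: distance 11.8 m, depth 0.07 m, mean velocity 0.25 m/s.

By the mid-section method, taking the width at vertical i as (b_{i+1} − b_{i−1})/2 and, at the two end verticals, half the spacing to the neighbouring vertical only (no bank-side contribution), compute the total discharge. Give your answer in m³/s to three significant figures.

w_1 = (1.8 − 1.0)/2 = 0.4 m; q_1 = 0.33 × 0.09 × 0.4 = 0.01188 m³/s
w_2 = (4.7 − 1.0)/2 = 1.85 m; q_2 = 0.37 × 0.17 × 1.85 = 0.1164 m³/s
w_3 = (11.8 − 1.8)/2 = 5 m; q_3 = 0.69 × 0.42 × 5 = 1.449 m³/s
w_4 = (11.8 − 4.7)/2 = 3.55 m; q_4 = 0.25 × 0.07 × 3.55 = 0.06213 m³/s
Q = Σ qᵢ = 1.639 m³/s

1.64 m³/s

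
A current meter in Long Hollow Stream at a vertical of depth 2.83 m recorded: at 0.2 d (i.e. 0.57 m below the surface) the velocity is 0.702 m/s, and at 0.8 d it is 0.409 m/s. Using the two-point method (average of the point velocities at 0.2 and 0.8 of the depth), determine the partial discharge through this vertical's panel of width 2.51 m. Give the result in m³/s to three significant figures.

v̄ = (0.702 + 0.409) / 2 = 0.5555 m/s
q = v̄ × d × w = 0.5555 × 2.83 × 2.51 = 3.946 m³/s

3.95 m³/s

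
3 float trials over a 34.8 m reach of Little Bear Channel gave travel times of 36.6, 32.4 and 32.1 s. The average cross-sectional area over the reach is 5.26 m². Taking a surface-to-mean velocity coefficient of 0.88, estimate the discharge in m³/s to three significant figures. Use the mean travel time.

4.78 m³/s

t̄ = (36.6 + 32.4 + 32.1) / 3 = 33.7 s
v_surface = L / t̄ = 34.8 / 33.7 = 1.033 m/s
v_mean = 0.88 × 1.033 = 0.9087 m/s
Q = A × v_mean = 5.26 × 0.9087 = 4.780 m³/s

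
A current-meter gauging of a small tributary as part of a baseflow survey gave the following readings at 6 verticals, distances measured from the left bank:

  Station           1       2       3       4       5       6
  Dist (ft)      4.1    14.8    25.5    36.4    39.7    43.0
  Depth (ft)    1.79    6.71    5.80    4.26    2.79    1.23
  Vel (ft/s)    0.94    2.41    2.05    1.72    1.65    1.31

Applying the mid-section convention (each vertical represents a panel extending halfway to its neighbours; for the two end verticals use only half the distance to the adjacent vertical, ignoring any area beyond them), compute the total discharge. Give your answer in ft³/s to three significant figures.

w_1 = (14.8 − 4.1)/2 = 5.35 ft; q_1 = 0.94 × 1.79 × 5.35 = 9.002 ft³/s
w_2 = (25.5 − 4.1)/2 = 10.7 ft; q_2 = 2.41 × 6.71 × 10.7 = 173.0 ft³/s
w_3 = (36.4 − 14.8)/2 = 10.8 ft; q_3 = 2.05 × 5.80 × 10.8 = 128.4 ft³/s
w_4 = (39.7 − 25.5)/2 = 7.1 ft; q_4 = 1.72 × 4.26 × 7.1 = 52.02 ft³/s
w_5 = (43.0 − 36.4)/2 = 3.3 ft; q_5 = 1.65 × 2.79 × 3.3 = 15.19 ft³/s
w_6 = (43.0 − 39.7)/2 = 1.65 ft; q_6 = 1.31 × 1.23 × 1.65 = 2.659 ft³/s
Q = Σ qᵢ = 380.3 ft³/s

380 ft³/s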